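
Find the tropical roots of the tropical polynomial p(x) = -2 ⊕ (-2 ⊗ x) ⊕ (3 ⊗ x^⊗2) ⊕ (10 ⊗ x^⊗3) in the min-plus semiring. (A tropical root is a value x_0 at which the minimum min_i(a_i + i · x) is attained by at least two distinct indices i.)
Roots: {-7, -5, 0}

Each tropical root is a break point of the lower envelope of the lines y = a_i + i · x (there are 4 lines, with slopes 0, 1, ..., 3). Only the lines that attain the minimum somewhere contribute to roots; other lines are dominated. Here the surviving (envelope) indices are i = 3, i = 2, i = 1, i = 0.
Intersections between consecutive envelope lines give the roots: for adjacent envelope indices i < j the intersection is x = (a_i − a_j) / (j − i). Reading off the sorted break points: {-7, -5, 0}.
Verification: at each break x_0, at least two indices attain the minimum of min_i(a_i + i · x_0).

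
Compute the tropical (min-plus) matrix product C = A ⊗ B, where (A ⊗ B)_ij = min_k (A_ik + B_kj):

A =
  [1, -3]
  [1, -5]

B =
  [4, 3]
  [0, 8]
A ⊗ B =
  [-3, 4]
  [-5, 3]

Apply the min-plus product entry-by-entry:
  C[0][0] = min over k of (A[0][0] + B[0][0] = 1 + 4 = 5, A[0][1] + B[1][0] = -3 + 0 = -3) = -3 (attained at k = 1)
  C[0][1] = min over k of (A[0][0] + B[0][1] = 1 + 3 = 4, A[0][1] + B[1][1] = -3 + 8 = 5) = 4 (attained at k = 0)
  C[1][0] = min over k of (A[1][0] + B[0][0] = 1 + 4 = 5, A[1][1] + B[1][0] = -5 + 0 = -5) = -5 (attained at k = 1)
  C[1][1] = min over k of (A[1][0] + B[0][1] = 1 + 3 = 4, A[1][1] + B[1][1] = -5 + 8 = 3) = 3 (attained at k = 1)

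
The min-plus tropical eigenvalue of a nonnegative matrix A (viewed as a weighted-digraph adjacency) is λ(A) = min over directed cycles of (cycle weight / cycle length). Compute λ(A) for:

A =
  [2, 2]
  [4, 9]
λ(A) = 2

Enumerate directed cycles and compute their means (weight / length). Sample:
  cycle 0 → 0: weight = 2, length = 1, mean = 2/1 ≈ 2.000
  cycle 1 → 1: weight = 9, length = 1, mean = 9/1 ≈ 9.000
  cycle 0 → 1 → 0: weight = 6, length = 2, mean = 6/2 ≈ 3.000
  cycle 1 → 0 → 1: weight = 6, length = 2, mean = 6/2 ≈ 3.000
Minimum mean = 2.000, attained e.g. along the cycle 0 → 0 with weight 2 and length 1. So λ(A) = 2/1 = 2.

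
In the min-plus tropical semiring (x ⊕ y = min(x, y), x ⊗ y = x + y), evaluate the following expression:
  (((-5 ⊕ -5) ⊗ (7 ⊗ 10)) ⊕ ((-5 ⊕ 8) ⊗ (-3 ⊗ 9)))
(((-5 ⊕ -5) ⊗ (7 ⊗ 10)) ⊕ ((-5 ⊕ 8) ⊗ (-3 ⊗ 9))) = 1

Expand innermost to outermost. Recall ⊕ takes the minimum of its arguments and ⊗ takes their sum. Working out the expression (((-5 ⊕ -5) ⊗ (7 ⊗ 10)) ⊕ ((-5 ⊕ 8) ⊗ (-3 ⊗ 9))) gives 1.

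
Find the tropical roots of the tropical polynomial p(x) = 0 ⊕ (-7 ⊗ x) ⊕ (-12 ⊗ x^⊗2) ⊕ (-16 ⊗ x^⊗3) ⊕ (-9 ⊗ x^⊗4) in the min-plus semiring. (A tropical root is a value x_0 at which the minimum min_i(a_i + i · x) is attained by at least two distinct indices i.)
Roots: {-7, 4, 5, 7}

Each tropical root is a break point of the lower envelope of the lines y = a_i + i · x (there are 5 lines, with slopes 0, 1, ..., 4). Only the lines that attain the minimum somewhere contribute to roots; other lines are dominated. Here the surviving (envelope) indices are i = 4, i = 3, i = 2, i = 1, i = 0.
Intersections between consecutive envelope lines give the roots: for adjacent envelope indices i < j the intersection is x = (a_i − a_j) / (j − i). Reading off the sorted break points: {-7, 4, 5, 7}.
Verification: at each break x_0, at least two indices attain the minimum of min_i(a_i + i · x_0).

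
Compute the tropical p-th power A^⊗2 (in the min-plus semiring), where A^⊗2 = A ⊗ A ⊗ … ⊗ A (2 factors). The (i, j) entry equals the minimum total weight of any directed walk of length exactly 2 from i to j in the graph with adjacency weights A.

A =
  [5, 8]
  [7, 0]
A^⊗2 =
  [10, 8]
  [7, 0]

Each entry (A^⊗2)_ij equals the minimum over all length-2 walks i = v_0 → v_1 → … → v_2 = j of Σ_t A[v_t][v_{t+1}]. For example, for (i, j) = (0, 1) we minimise over 2 possible intermediate vertex sequences; the minimum is 8, attained along the walk 0 → 1 → 1.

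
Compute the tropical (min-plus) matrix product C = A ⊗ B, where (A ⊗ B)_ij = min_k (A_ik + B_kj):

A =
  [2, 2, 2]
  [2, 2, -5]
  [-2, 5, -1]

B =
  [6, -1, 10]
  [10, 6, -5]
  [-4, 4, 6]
A ⊗ B =
  [-2, 1, -3]
  [-9, -1, -3]
  [-5, -3, 0]

Apply the min-plus product entry-by-entry:
  C[0][0] = min over k of (A[0][0] + B[0][0] = 2 + 6 = 8, A[0][1] + B[1][0] = 2 + 10 = 12, A[0][2] + B[2][0] = 2 + -4 = -2) = -2 (attained at k = 2)
  C[0][1] = min over k of (A[0][0] + B[0][1] = 2 + -1 = 1, A[0][1] + B[1][1] = 2 + 6 = 8, A[0][2] + B[2][1] = 2 + 4 = 6) = 1 (attained at k = 0)
  C[0][2] = min over k of (A[0][0] + B[0][2] = 2 + 10 = 12, A[0][1] + B[1][2] = 2 + -5 = -3, A[0][2] + B[2][2] = 2 + 6 = 8) = -3 (attained at k = 1)
  C[1][0] = min over k of (A[1][0] + B[0][0] = 2 + 6 = 8, A[1][1] + B[1][0] = 2 + 10 = 12, A[1][2] + B[2][0] = -5 + -4 = -9) = -9 (attained at k = 2)
  C[1][1] = min over k of (A[1][0] + B[0][1] = 2 + -1 = 1, A[1][1] + B[1][1] = 2 + 6 = 8, A[1][2] + B[2][1] = -5 + 4 = -1) = -1 (attained at k = 2)
  C[1][2] = min over k of (A[1][0] + B[0][2] = 2 + 10 = 12, A[1][1] + B[1][2] = 2 + -5 = -3, A[1][2] + B[2][2] = -5 + 6 = 1) = -3 (attained at k = 1)
  C[2][0] = min over k of (A[2][0] + B[0][0] = -2 + 6 = 4, A[2][1] + B[1][0] = 5 + 10 = 15, A[2][2] + B[2][0] = -1 + -4 = -5) = -5 (attained at k = 2)
  C[2][1] = min over k of (A[2][0] + B[0][1] = -2 + -1 = -3, A[2][1] + B[1][1] = 5 + 6 = 11, A[2][2] + B[2][1] = -1 + 4 = 3) = -3 (attained at k = 0)
  C[2][2] = min over k of (A[2][0] + B[0][2] = -2 + 10 = 8, A[2][1] + B[1][2] = 5 + -5 = 0, A[2][2] + B[2][2] = -1 + 6 = 5) = 0 (attained at k = 1)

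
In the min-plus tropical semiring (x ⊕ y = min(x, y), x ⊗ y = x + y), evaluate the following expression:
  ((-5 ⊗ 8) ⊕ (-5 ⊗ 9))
((-5 ⊗ 8) ⊕ (-5 ⊗ 9)) = 3

Expand innermost to outermost. Recall ⊕ takes the minimum of its arguments and ⊗ takes their sum. Working out the expression ((-5 ⊗ 8) ⊕ (-5 ⊗ 9)) gives 3.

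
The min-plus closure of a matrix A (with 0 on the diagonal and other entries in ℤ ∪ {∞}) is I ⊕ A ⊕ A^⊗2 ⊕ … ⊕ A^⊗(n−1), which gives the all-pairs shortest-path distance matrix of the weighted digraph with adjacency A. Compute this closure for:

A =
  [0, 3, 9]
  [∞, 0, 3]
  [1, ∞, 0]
Closure =
  [0, 3, 6]
  [4, 0, 3]
  [1, 4, 0]

This is the Floyd-Warshall all-pairs shortest-path computation. For each intermediate vertex k = 0, 1, …, 2, update dist[i][j] ← min(dist[i][j], dist[i][k] + dist[k][j]). The final matrix gives, for each (i, j), the minimum total weight of any directed path from i to j (possibly empty when i = j).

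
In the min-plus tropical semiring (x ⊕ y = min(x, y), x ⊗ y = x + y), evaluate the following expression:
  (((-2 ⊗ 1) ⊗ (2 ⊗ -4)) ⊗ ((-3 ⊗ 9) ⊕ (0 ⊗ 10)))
(((-2 ⊗ 1) ⊗ (2 ⊗ -4)) ⊗ ((-3 ⊗ 9) ⊕ (0 ⊗ 10))) = 3

Expand innermost to outermost. Recall ⊕ takes the minimum of its arguments and ⊗ takes their sum. Working out the expression (((-2 ⊗ 1) ⊗ (2 ⊗ -4)) ⊗ ((-3 ⊗ 9) ⊕ (0 ⊗ 10))) gives 3.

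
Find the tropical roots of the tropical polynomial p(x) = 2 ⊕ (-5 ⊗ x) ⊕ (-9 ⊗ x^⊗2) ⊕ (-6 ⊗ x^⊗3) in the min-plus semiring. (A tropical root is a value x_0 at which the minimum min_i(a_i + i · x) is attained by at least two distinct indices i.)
Roots: {-3, 4, 7}

Each tropical root is a break point of the lower envelope of the lines y = a_i + i · x (there are 4 lines, with slopes 0, 1, ..., 3). Only the lines that attain the minimum somewhere contribute to roots; other lines are dominated. Here the surviving (envelope) indices are i = 3, i = 2, i = 1, i = 0.
Intersections between consecutive envelope lines give the roots: for adjacent envelope indices i < j the intersection is x = (a_i − a_j) / (j − i). Reading off the sorted break points: {-3, 4, 7}.
Verification: at each break x_0, at least two indices attain the minimum of min_i(a_i + i · x_0).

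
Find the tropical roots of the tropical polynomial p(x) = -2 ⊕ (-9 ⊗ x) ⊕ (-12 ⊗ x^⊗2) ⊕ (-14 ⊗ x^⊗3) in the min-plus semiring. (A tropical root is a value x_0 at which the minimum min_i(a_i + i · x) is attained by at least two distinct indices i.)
Roots: {2, 3, 7}

Each tropical root is a break point of the lower envelope of the lines y = a_i + i · x (there are 4 lines, with slopes 0, 1, ..., 3). Only the lines that attain the minimum somewhere contribute to roots; other lines are dominated. Here the surviving (envelope) indices are i = 3, i = 2, i = 1, i = 0.
Intersections between consecutive envelope lines give the roots: for adjacent envelope indices i < j the intersection is x = (a_i − a_j) / (j − i). Reading off the sorted break points: {2, 3, 7}.
Verification: at each break x_0, at least two indices attain the minimum of min_i(a_i + i · x_0).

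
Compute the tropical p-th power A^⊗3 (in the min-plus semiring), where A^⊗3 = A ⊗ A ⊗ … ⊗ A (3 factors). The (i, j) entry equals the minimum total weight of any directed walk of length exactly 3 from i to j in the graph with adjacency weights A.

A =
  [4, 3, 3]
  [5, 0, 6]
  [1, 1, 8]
A^⊗3 =
  [8, 3, 7]
  [5, 0, 6]
  [5, 1, 7]

Each entry (A^⊗3)_ij equals the minimum over all length-3 walks i = v_0 → v_1 → … → v_3 = j of Σ_t A[v_t][v_{t+1}]. For example, for (i, j) = (0, 2) we minimise over 9 possible intermediate vertex sequences; the minimum is 7, attained along the walk 0 → 2 → 0 → 2.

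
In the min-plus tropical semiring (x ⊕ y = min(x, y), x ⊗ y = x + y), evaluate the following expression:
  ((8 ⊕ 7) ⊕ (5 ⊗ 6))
((8 ⊕ 7) ⊕ (5 ⊗ 6)) = 7

Expand innermost to outermost. Recall ⊕ takes the minimum of its arguments and ⊗ takes their sum. Working out the expression ((8 ⊕ 7) ⊕ (5 ⊗ 6)) gives 7.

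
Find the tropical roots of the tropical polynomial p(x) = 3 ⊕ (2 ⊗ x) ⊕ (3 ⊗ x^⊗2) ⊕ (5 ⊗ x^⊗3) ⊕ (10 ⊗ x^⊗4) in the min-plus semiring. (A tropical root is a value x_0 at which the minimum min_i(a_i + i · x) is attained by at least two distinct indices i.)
Roots: {-5, -2, -1, 1}

Each tropical root is a break point of the lower envelope of the lines y = a_i + i · x (there are 5 lines, with slopes 0, 1, ..., 4). Only the lines that attain the minimum somewhere contribute to roots; other lines are dominated. Here the surviving (envelope) indices are i = 4, i = 3, i = 2, i = 1, i = 0.
Intersections between consecutive envelope lines give the roots: for adjacent envelope indices i < j the intersection is x = (a_i − a_j) / (j − i). Reading off the sorted break points: {-5, -2, -1, 1}.
Verification: at each break x_0, at least two indices attain the minimum of min_i(a_i + i · x_0).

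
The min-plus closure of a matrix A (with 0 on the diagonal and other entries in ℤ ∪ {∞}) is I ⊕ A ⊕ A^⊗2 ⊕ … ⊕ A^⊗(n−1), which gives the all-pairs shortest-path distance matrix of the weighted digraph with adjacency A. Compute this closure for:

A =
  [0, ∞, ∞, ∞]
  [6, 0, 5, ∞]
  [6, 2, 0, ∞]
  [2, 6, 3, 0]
Closure =
  [0, ∞, ∞, ∞]
  [6, 0, 5, ∞]
  [6, 2, 0, ∞]
  [2, 5, 3, 0]

This is the Floyd-Warshall all-pairs shortest-path computation. For each intermediate vertex k = 0, 1, …, 3, update dist[i][j] ← min(dist[i][j], dist[i][k] + dist[k][j]). The final matrix gives, for each (i, j), the minimum total weight of any directed path from i to j (possibly empty when i = j).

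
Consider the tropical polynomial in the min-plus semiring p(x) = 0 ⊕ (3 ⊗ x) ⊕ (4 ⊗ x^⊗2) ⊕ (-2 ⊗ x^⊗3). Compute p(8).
p(8) = 0

A tropical monomial a ⊗ x^⊗i evaluates to a + i · x. Evaluating each term at x = 8:
  Term 0 contributes 0 + 0 · 8 = 0
  Term 1 contributes 3 + 1 · 8 = 11
  Term 2 contributes 4 + 2 · 8 = 20
  Term 3 contributes -2 + 3 · 8 = 22
p(8) = ⊕ of these = min[0, 11, 20, 22] = 0.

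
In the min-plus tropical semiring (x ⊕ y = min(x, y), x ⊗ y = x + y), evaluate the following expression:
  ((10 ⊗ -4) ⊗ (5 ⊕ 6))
((10 ⊗ -4) ⊗ (5 ⊕ 6)) = 11

Expand innermost to outermost. Recall ⊕ takes the minimum of its arguments and ⊗ takes their sum. Working out the expression ((10 ⊗ -4) ⊗ (5 ⊕ 6)) gives 11.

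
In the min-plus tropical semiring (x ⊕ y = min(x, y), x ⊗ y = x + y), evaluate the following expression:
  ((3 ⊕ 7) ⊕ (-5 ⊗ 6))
((3 ⊕ 7) ⊕ (-5 ⊗ 6)) = 1

Expand innermost to outermost. Recall ⊕ takes the minimum of its arguments and ⊗ takes their sum. Working out the expression ((3 ⊕ 7) ⊕ (-5 ⊗ 6)) gives 1.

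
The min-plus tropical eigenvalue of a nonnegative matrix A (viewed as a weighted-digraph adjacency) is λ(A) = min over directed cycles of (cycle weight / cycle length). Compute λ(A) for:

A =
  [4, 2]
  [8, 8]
λ(A) = 4

Enumerate directed cycles and compute their means (weight / length). Sample:
  cycle 0 → 0: weight = 4, length = 1, mean = 4/1 ≈ 4.000
  cycle 1 → 1: weight = 8, length = 1, mean = 8/1 ≈ 8.000
  cycle 0 → 1 → 0: weight = 10, length = 2, mean = 10/2 ≈ 5.000
  cycle 1 → 0 → 1: weight = 10, length = 2, mean = 10/2 ≈ 5.000
Minimum mean = 4.000, attained e.g. along the cycle 0 → 0 with weight 4 and length 1. So λ(A) = 4/1 = 4.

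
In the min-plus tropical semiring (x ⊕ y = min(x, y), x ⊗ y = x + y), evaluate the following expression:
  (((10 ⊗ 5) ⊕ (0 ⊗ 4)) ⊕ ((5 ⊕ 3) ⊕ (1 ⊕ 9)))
(((10 ⊗ 5) ⊕ (0 ⊗ 4)) ⊕ ((5 ⊕ 3) ⊕ (1 ⊕ 9))) = 1

Expand innermost to outermost. Recall ⊕ takes the minimum of its arguments and ⊗ takes their sum. Working out the expression (((10 ⊗ 5) ⊕ (0 ⊗ 4)) ⊕ ((5 ⊕ 3) ⊕ (1 ⊕ 9))) gives 1.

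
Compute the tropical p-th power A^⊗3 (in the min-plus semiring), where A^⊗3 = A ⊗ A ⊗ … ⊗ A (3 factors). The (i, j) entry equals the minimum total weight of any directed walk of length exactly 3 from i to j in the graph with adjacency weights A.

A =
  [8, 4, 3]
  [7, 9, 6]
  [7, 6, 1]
A^⊗3 =
  [11, 10, 5]
  [14, 13, 8]
  [9, 8, 3]

Each entry (A^⊗3)_ij equals the minimum over all length-3 walks i = v_0 → v_1 → … → v_3 = j of Σ_t A[v_t][v_{t+1}]. For example, for (i, j) = (0, 2) we minimise over 9 possible intermediate vertex sequences; the minimum is 5, attained along the walk 0 → 2 → 2 → 2.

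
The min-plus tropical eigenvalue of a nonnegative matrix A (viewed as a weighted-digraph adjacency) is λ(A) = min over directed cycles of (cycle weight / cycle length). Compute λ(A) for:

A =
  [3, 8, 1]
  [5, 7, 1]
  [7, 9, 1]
λ(A) = 1

Enumerate directed cycles and compute their means (weight / length). Sample:
  cycle 0 → 0: weight = 3, length = 1, mean = 3/1 ≈ 3.000
  cycle 1 → 1: weight = 7, length = 1, mean = 7/1 ≈ 7.000
  cycle 2 → 2: weight = 1, length = 1, mean = 1/1 ≈ 1.000
  cycle 0 → 1 → 0: weight = 13, length = 2, mean = 13/2 ≈ 6.500
  cycle 0 → 2 → 0: weight = 8, length = 2, mean = 8/2 ≈ 4.000
  cycle 1 → 0 → 1: weight = 13, length = 2, mean = 13/2 ≈ 6.500
Minimum mean = 1.000, attained e.g. along the cycle 2 → 2 with weight 1 and length 1. So λ(A) = 1/1 = 1.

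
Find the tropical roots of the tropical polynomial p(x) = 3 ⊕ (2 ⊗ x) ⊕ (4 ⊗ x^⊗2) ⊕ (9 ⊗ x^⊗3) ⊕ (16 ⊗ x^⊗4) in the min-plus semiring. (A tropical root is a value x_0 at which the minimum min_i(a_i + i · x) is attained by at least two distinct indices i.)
Roots: {-7, -5, -2, 1}

Each tropical root is a break point of the lower envelope of the lines y = a_i + i · x (there are 5 lines, with slopes 0, 1, ..., 4). Only the lines that attain the minimum somewhere contribute to roots; other lines are dominated. Here the surviving (envelope) indices are i = 4, i = 3, i = 2, i = 1, i = 0.
Intersections between consecutive envelope lines give the roots: for adjacent envelope indices i < j the intersection is x = (a_i − a_j) / (j − i). Reading off the sorted break points: {-7, -5, -2, 1}.
Verification: at each break x_0, at least two indices attain the minimum of min_i(a_i + i · x_0).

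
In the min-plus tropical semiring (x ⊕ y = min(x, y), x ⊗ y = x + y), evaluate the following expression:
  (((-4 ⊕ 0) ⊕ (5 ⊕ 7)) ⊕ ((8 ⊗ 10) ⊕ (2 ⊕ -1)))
(((-4 ⊕ 0) ⊕ (5 ⊕ 7)) ⊕ ((8 ⊗ 10) ⊕ (2 ⊕ -1))) = -4

Expand innermost to outermost. Recall ⊕ takes the minimum of its arguments and ⊗ takes their sum. Working out the expression (((-4 ⊕ 0) ⊕ (5 ⊕ 7)) ⊕ ((8 ⊗ 10) ⊕ (2 ⊕ -1))) gives -4.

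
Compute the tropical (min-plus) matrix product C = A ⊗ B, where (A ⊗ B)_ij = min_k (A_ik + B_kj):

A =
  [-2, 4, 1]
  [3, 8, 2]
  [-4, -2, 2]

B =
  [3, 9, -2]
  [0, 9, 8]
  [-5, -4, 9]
A ⊗ B =
  [-4, -3, -4]
  [-3, -2, 1]
  [-3, -2, -6]

Apply the min-plus product entry-by-entry:
  C[0][0] = min over k of (A[0][0] + B[0][0] = -2 + 3 = 1, A[0][1] + B[1][0] = 4 + 0 = 4, A[0][2] + B[2][0] = 1 + -5 = -4) = -4 (attained at k = 2)
  C[0][1] = min over k of (A[0][0] + B[0][1] = -2 + 9 = 7, A[0][1] + B[1][1] = 4 + 9 = 13, A[0][2] + B[2][1] = 1 + -4 = -3) = -3 (attained at k = 2)
  C[0][2] = min over k of (A[0][0] + B[0][2] = -2 + -2 = -4, A[0][1] + B[1][2] = 4 + 8 = 12, A[0][2] + B[2][2] = 1 + 9 = 10) = -4 (attained at k = 0)
  C[1][0] = min over k of (A[1][0] + B[0][0] = 3 + 3 = 6, A[1][1] + B[1][0] = 8 + 0 = 8, A[1][2] + B[2][0] = 2 + -5 = -3) = -3 (attained at k = 2)
  C[1][1] = min over k of (A[1][0] + B[0][1] = 3 + 9 = 12, A[1][1] + B[1][1] = 8 + 9 = 17, A[1][2] + B[2][1] = 2 + -4 = -2) = -2 (attained at k = 2)
  C[1][2] = min over k of (A[1][0] + B[0][2] = 3 + -2 = 1, A[1][1] + B[1][2] = 8 + 8 = 16, A[1][2] + B[2][2] = 2 + 9 = 11) = 1 (attained at k = 0)
  C[2][0] = min over k of (A[2][0] + B[0][0] = -4 + 3 = -1, A[2][1] + B[1][0] = -2 + 0 = -2, A[2][2] + B[2][0] = 2 + -5 = -3) = -3 (attained at k = 2)
  C[2][1] = min over k of (A[2][0] + B[0][1] = -4 + 9 = 5, A[2][1] + B[1][1] = -2 + 9 = 7, A[2][2] + B[2][1] = 2 + -4 = -2) = -2 (attained at k = 2)
  C[2][2] = min over k of (A[2][0] + B[0][2] = -4 + -2 = -6, A[2][1] + B[1][2] = -2 + 8 = 6, A[2][2] + B[2][2] = 2 + 9 = 11) = -6 (attained at k = 0)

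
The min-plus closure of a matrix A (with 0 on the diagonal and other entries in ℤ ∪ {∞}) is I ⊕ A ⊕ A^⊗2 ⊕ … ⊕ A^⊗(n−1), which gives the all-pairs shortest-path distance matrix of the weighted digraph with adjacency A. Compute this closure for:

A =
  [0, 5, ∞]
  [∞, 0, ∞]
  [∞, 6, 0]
Closure =
  [0, 5, ∞]
  [∞, 0, ∞]
  [∞, 6, 0]

This is the Floyd-Warshall all-pairs shortest-path computation. For each intermediate vertex k = 0, 1, …, 2, update dist[i][j] ← min(dist[i][j], dist[i][k] + dist[k][j]). The final matrix gives, for each (i, j), the minimum total weight of any directed path from i to j (possibly empty when i = j).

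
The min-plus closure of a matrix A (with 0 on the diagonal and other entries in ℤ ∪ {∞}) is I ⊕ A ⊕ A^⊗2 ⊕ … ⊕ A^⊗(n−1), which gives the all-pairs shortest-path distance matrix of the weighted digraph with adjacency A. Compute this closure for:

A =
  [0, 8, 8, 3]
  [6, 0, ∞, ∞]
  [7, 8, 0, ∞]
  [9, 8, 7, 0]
Closure =
  [0, 8, 8, 3]
  [6, 0, 14, 9]
  [7, 8, 0, 10]
  [9, 8, 7, 0]

This is the Floyd-Warshall all-pairs shortest-path computation. For each intermediate vertex k = 0, 1, …, 3, update dist[i][j] ← min(dist[i][j], dist[i][k] + dist[k][j]). The final matrix gives, for each (i, j), the minimum total weight of any directed path from i to j (possibly empty when i = j).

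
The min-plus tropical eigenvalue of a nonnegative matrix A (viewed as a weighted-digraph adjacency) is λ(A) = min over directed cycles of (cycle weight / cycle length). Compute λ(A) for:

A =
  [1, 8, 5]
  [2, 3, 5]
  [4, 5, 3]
λ(A) = 1

Enumerate directed cycles and compute their means (weight / length). Sample:
  cycle 0 → 0: weight = 1, length = 1, mean = 1/1 ≈ 1.000
  cycle 1 → 1: weight = 3, length = 1, mean = 3/1 ≈ 3.000
  cycle 2 → 2: weight = 3, length = 1, mean = 3/1 ≈ 3.000
  cycle 0 → 1 → 0: weight = 10, length = 2, mean = 10/2 ≈ 5.000
  cycle 0 → 2 → 0: weight = 9, length = 2, mean = 9/2 ≈ 4.500
  cycle 1 → 0 → 1: weight = 10, length = 2, mean = 10/2 ≈ 5.000
Minimum mean = 1.000, attained e.g. along the cycle 0 → 0 with weight 1 and length 1. So λ(A) = 1/1 = 1.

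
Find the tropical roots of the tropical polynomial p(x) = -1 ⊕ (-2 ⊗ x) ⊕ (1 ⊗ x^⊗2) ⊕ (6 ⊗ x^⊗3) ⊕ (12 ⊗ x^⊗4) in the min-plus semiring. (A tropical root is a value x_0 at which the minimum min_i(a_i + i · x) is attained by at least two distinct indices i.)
Roots: {-6, -5, -3, 1}

Each tropical root is a break point of the lower envelope of the lines y = a_i + i · x (there are 5 lines, with slopes 0, 1, ..., 4). Only the lines that attain the minimum somewhere contribute to roots; other lines are dominated. Here the surviving (envelope) indices are i = 4, i = 3, i = 2, i = 1, i = 0.
Intersections between consecutive envelope lines give the roots: for adjacent envelope indices i < j the intersection is x = (a_i − a_j) / (j − i). Reading off the sorted break points: {-6, -5, -3, 1}.
Verification: at each break x_0, at least two indices attain the minimum of min_i(a_i + i · x_0).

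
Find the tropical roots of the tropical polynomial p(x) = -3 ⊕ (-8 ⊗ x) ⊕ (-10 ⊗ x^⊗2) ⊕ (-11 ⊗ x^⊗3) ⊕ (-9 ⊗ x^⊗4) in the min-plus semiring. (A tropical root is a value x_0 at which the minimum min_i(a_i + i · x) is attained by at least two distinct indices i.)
Roots: {-2, 1, 2, 5}

Each tropical root is a break point of the lower envelope of the lines y = a_i + i · x (there are 5 lines, with slopes 0, 1, ..., 4). Only the lines that attain the minimum somewhere contribute to roots; other lines are dominated. Here the surviving (envelope) indices are i = 4, i = 3, i = 2, i = 1, i = 0.
Intersections between consecutive envelope lines give the roots: for adjacent envelope indices i < j the intersection is x = (a_i − a_j) / (j − i). Reading off the sorted break points: {-2, 1, 2, 5}.
Verification: at each break x_0, at least two indices attain the minimum of min_i(a_i + i · x_0).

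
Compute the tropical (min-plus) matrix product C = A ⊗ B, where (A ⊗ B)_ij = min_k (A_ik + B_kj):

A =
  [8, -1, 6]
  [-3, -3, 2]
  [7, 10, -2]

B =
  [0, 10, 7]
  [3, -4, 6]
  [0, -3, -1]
A ⊗ B =
  [2, -5, 5]
  [-3, -7, 1]
  [-2, -5, -3]

Apply the min-plus product entry-by-entry:
  C[0][0] = min over k of (A[0][0] + B[0][0] = 8 + 0 = 8, A[0][1] + B[1][0] = -1 + 3 = 2, A[0][2] + B[2][0] = 6 + 0 = 6) = 2 (attained at k = 1)
  C[0][1] = min over k of (A[0][0] + B[0][1] = 8 + 10 = 18, A[0][1] + B[1][1] = -1 + -4 = -5, A[0][2] + B[2][1] = 6 + -3 = 3) = -5 (attained at k = 1)
  C[0][2] = min over k of (A[0][0] + B[0][2] = 8 + 7 = 15, A[0][1] + B[1][2] = -1 + 6 = 5, A[0][2] + B[2][2] = 6 + -1 = 5) = 5 (attained at k = 1)
  C[1][0] = min over k of (A[1][0] + B[0][0] = -3 + 0 = -3, A[1][1] + B[1][0] = -3 + 3 = 0, A[1][2] + B[2][0] = 2 + 0 = 2) = -3 (attained at k = 0)
  C[1][1] = min over k of (A[1][0] + B[0][1] = -3 + 10 = 7, A[1][1] + B[1][1] = -3 + -4 = -7, A[1][2] + B[2][1] = 2 + -3 = -1) = -7 (attained at k = 1)
  C[1][2] = min over k of (A[1][0] + B[0][2] = -3 + 7 = 4, A[1][1] + B[1][2] = -3 + 6 = 3, A[1][2] + B[2][2] = 2 + -1 = 1) = 1 (attained at k = 2)
  C[2][0] = min over k of (A[2][0] + B[0][0] = 7 + 0 = 7, A[2][1] + B[1][0] = 10 + 3 = 13, A[2][2] + B[2][0] = -2 + 0 = -2) = -2 (attained at k = 2)
  C[2][1] = min over k of (A[2][0] + B[0][1] = 7 + 10 = 17, A[2][1] + B[1][1] = 10 + -4 = 6, A[2][2] + B[2][1] = -2 + -3 = -5) = -5 (attained at k = 2)
  C[2][2] = min over k of (A[2][0] + B[0][2] = 7 + 7 = 14, A[2][1] + B[1][2] = 10 + 6 = 16, A[2][2] + B[2][2] = -2 + -1 = -3) = -3 (attained at k = 2)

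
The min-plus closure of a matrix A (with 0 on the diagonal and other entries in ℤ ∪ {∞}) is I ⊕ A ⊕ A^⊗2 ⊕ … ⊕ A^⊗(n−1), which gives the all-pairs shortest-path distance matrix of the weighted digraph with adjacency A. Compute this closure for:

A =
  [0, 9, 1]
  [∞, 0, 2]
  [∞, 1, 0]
Closure =
  [0, 2, 1]
  [∞, 0, 2]
  [∞, 1, 0]

This is the Floyd-Warshall all-pairs shortest-path computation. For each intermediate vertex k = 0, 1, …, 2, update dist[i][j] ← min(dist[i][j], dist[i][k] + dist[k][j]). The final matrix gives, for each (i, j), the minimum total weight of any directed path from i to j (possibly empty when i = j).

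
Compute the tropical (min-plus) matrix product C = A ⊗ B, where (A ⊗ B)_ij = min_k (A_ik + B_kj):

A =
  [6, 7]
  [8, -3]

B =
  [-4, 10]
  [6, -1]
A ⊗ B =
  [2, 6]
  [3, -4]

Apply the min-plus product entry-by-entry:
  C[0][0] = min over k of (A[0][0] + B[0][0] = 6 + -4 = 2, A[0][1] + B[1][0] = 7 + 6 = 13) = 2 (attained at k = 0)
  C[0][1] = min over k of (A[0][0] + B[0][1] = 6 + 10 = 16, A[0][1] + B[1][1] = 7 + -1 = 6) = 6 (attained at k = 1)
  C[1][0] = min over k of (A[1][0] + B[0][0] = 8 + -4 = 4, A[1][1] + B[1][0] = -3 + 6 = 3) = 3 (attained at k = 1)
  C[1][1] = min over k of (A[1][0] + B[0][1] = 8 + 10 = 18, A[1][1] + B[1][1] = -3 + -1 = -4) = -4 (attained at k = 1)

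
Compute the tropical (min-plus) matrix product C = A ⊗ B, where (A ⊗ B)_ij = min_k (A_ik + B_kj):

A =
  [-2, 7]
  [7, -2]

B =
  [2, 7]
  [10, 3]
A ⊗ B =
  [0, 5]
  [8, 1]

Apply the min-plus product entry-by-entry:
  C[0][0] = min over k of (A[0][0] + B[0][0] = -2 + 2 = 0, A[0][1] + B[1][0] = 7 + 10 = 17) = 0 (attained at k = 0)
  C[0][1] = min over k of (A[0][0] + B[0][1] = -2 + 7 = 5, A[0][1] + B[1][1] = 7 + 3 = 10) = 5 (attained at k = 0)
  C[1][0] = min over k of (A[1][0] + B[0][0] = 7 + 2 = 9, A[1][1] + B[1][0] = -2 + 10 = 8) = 8 (attained at k = 1)
  C[1][1] = min over k of (A[1][0] + B[0][1] = 7 + 7 = 14, A[1][1] + B[1][1] = -2 + 3 = 1) = 1 (attained at k = 1)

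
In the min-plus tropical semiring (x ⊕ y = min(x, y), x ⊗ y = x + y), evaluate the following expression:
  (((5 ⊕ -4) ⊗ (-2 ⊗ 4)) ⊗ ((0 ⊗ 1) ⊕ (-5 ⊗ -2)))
(((5 ⊕ -4) ⊗ (-2 ⊗ 4)) ⊗ ((0 ⊗ 1) ⊕ (-5 ⊗ -2))) = -9

Expand innermost to outermost. Recall ⊕ takes the minimum of its arguments and ⊗ takes their sum. Working out the expression (((5 ⊕ -4) ⊗ (-2 ⊗ 4)) ⊗ ((0 ⊗ 1) ⊕ (-5 ⊗ -2))) gives -9.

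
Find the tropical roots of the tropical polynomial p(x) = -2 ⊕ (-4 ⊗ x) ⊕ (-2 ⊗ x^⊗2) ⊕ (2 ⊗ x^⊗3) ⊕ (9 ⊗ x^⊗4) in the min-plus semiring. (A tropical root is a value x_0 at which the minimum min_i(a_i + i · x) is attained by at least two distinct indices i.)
Roots: {-7, -4, -2, 2}

Each tropical root is a break point of the lower envelope of the lines y = a_i + i · x (there are 5 lines, with slopes 0, 1, ..., 4). Only the lines that attain the minimum somewhere contribute to roots; other lines are dominated. Here the surviving (envelope) indices are i = 4, i = 3, i = 2, i = 1, i = 0.
Intersections between consecutive envelope lines give the roots: for adjacent envelope indices i < j the intersection is x = (a_i − a_j) / (j − i). Reading off the sorted break points: {-7, -4, -2, 2}.
Verification: at each break x_0, at least two indices attain the minimum of min_i(a_i + i · x_0).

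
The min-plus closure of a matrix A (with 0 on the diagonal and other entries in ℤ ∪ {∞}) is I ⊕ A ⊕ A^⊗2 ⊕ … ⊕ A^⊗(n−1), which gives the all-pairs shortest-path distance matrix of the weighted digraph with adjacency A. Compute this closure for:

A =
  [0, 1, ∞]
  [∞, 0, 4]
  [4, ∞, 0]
Closure =
  [0, 1, 5]
  [8, 0, 4]
  [4, 5, 0]

This is the Floyd-Warshall all-pairs shortest-path computation. For each intermediate vertex k = 0, 1, …, 2, update dist[i][j] ← min(dist[i][j], dist[i][k] + dist[k][j]). The final matrix gives, for each (i, j), the minimum total weight of any directed path from i to j (possibly empty when i = j).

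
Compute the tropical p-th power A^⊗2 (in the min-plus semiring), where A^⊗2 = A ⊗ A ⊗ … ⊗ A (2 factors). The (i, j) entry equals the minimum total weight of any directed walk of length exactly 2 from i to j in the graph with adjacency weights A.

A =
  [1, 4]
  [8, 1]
A^⊗2 =
  [2, 5]
  [9, 2]

Each entry (A^⊗2)_ij equals the minimum over all length-2 walks i = v_0 → v_1 → … → v_2 = j of Σ_t A[v_t][v_{t+1}]. For example, for (i, j) = (0, 1) we minimise over 2 possible intermediate vertex sequences; the minimum is 5, attained along the walk 0 → 0 → 1.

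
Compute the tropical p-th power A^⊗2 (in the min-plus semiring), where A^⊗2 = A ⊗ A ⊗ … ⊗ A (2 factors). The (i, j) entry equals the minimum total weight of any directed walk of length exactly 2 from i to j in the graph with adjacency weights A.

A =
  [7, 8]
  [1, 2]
A^⊗2 =
  [9, 10]
  [3, 4]

Each entry (A^⊗2)_ij equals the minimum over all length-2 walks i = v_0 → v_1 → … → v_2 = j of Σ_t A[v_t][v_{t+1}]. For example, for (i, j) = (0, 1) we minimise over 2 possible intermediate vertex sequences; the minimum is 10, attained along the walk 0 → 1 → 1.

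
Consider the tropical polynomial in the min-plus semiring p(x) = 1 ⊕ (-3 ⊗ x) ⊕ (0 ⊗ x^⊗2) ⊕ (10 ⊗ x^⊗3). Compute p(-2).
p(-2) = -5

A tropical monomial a ⊗ x^⊗i evaluates to a + i · x. Evaluating each term at x = -2:
  Term 0 contributes 1 + 0 · -2 = 1
  Term 1 contributes -3 + 1 · -2 = -5
  Term 2 contributes 0 + 2 · -2 = -4
  Term 3 contributes 10 + 3 · -2 = 4
p(-2) = ⊕ of these = min[1, -5, -4, 4] = -5.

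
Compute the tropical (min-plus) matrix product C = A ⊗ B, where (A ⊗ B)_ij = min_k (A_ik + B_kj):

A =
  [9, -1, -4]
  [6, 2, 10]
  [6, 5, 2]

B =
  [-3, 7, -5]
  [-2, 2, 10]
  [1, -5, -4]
A ⊗ B =
  [-3, -9, -8]
  [0, 4, 1]
  [3, -3, -2]

Apply the min-plus product entry-by-entry:
  C[0][0] = min over k of (A[0][0] + B[0][0] = 9 + -3 = 6, A[0][1] + B[1][0] = -1 + -2 = -3, A[0][2] + B[2][0] = -4 + 1 = -3) = -3 (attained at k = 1)
  C[0][1] = min over k of (A[0][0] + B[0][1] = 9 + 7 = 16, A[0][1] + B[1][1] = -1 + 2 = 1, A[0][2] + B[2][1] = -4 + -5 = -9) = -9 (attained at k = 2)
  C[0][2] = min over k of (A[0][0] + B[0][2] = 9 + -5 = 4, A[0][1] + B[1][2] = -1 + 10 = 9, A[0][2] + B[2][2] = -4 + -4 = -8) = -8 (attained at k = 2)
  C[1][0] = min over k of (A[1][0] + B[0][0] = 6 + -3 = 3, A[1][1] + B[1][0] = 2 + -2 = 0, A[1][2] + B[2][0] = 10 + 1 = 11) = 0 (attained at k = 1)
  C[1][1] = min over k of (A[1][0] + B[0][1] = 6 + 7 = 13, A[1][1] + B[1][1] = 2 + 2 = 4, A[1][2] + B[2][1] = 10 + -5 = 5) = 4 (attained at k = 1)
  C[1][2] = min over k of (A[1][0] + B[0][2] = 6 + -5 = 1, A[1][1] + B[1][2] = 2 + 10 = 12, A[1][2] + B[2][2] = 10 + -4 = 6) = 1 (attained at k = 0)
  C[2][0] = min over k of (A[2][0] + B[0][0] = 6 + -3 = 3, A[2][1] + B[1][0] = 5 + -2 = 3, A[2][2] + B[2][0] = 2 + 1 = 3) = 3 (attained at k = 0)
  C[2][1] = min over k of (A[2][0] + B[0][1] = 6 + 7 = 13, A[2][1] + B[1][1] = 5 + 2 = 7, A[2][2] + B[2][1] = 2 + -5 = -3) = -3 (attained at k = 2)
  C[2][2] = min over k of (A[2][0] + B[0][2] = 6 + -5 = 1, A[2][1] + B[1][2] = 5 + 10 = 15, A[2][2] + B[2][2] = 2 + -4 = -2) = -2 (attained at k = 2)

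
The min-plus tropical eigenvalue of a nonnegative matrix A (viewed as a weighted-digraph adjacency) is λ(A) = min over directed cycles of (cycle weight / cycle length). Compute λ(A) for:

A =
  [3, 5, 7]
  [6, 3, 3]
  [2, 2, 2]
λ(A) = 2

Enumerate directed cycles and compute their means (weight / length). Sample:
  cycle 0 → 0: weight = 3, length = 1, mean = 3/1 ≈ 3.000
  cycle 1 → 1: weight = 3, length = 1, mean = 3/1 ≈ 3.000
  cycle 2 → 2: weight = 2, length = 1, mean = 2/1 ≈ 2.000
  cycle 0 → 1 → 0: weight = 11, length = 2, mean = 11/2 ≈ 5.500
  cycle 0 → 2 → 0: weight = 9, length = 2, mean = 9/2 ≈ 4.500
  cycle 1 → 0 → 1: weight = 11, length = 2, mean = 11/2 ≈ 5.500
Minimum mean = 2.000, attained e.g. along the cycle 2 → 2 with weight 2 and length 1. So λ(A) = 2/1 = 2.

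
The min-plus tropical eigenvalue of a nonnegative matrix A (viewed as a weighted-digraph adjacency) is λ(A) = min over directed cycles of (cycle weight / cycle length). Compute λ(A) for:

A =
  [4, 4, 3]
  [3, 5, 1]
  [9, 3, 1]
λ(A) = 1

Enumerate directed cycles and compute their means (weight / length). Sample:
  cycle 0 → 0: weight = 4, length = 1, mean = 4/1 ≈ 4.000
  cycle 1 → 1: weight = 5, length = 1, mean = 5/1 ≈ 5.000
  cycle 2 → 2: weight = 1, length = 1, mean = 1/1 ≈ 1.000
  cycle 0 → 1 → 0: weight = 7, length = 2, mean = 7/2 ≈ 3.500
  cycle 0 → 2 → 0: weight = 12, length = 2, mean = 12/2 ≈ 6.000
  cycle 1 → 0 → 1: weight = 7, length = 2, mean = 7/2 ≈ 3.500
Minimum mean = 1.000, attained e.g. along the cycle 2 → 2 with weight 1 and length 1. So λ(A) = 1/1 = 1.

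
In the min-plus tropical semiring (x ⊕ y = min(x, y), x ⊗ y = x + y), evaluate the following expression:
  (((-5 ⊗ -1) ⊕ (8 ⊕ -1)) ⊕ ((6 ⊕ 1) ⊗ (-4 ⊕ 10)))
(((-5 ⊗ -1) ⊕ (8 ⊕ -1)) ⊕ ((6 ⊕ 1) ⊗ (-4 ⊕ 10))) = -6

Expand innermost to outermost. Recall ⊕ takes the minimum of its arguments and ⊗ takes their sum. Working out the expression (((-5 ⊗ -1) ⊕ (8 ⊕ -1)) ⊕ ((6 ⊕ 1) ⊗ (-4 ⊕ 10))) gives -6.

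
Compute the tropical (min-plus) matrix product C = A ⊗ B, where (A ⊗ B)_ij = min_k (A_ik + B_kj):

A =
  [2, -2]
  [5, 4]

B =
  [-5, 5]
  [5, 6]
A ⊗ B =
  [-3, 4]
  [0, 10]

Apply the min-plus product entry-by-entry:
  C[0][0] = min over k of (A[0][0] + B[0][0] = 2 + -5 = -3, A[0][1] + B[1][0] = -2 + 5 = 3) = -3 (attained at k = 0)
  C[0][1] = min over k of (A[0][0] + B[0][1] = 2 + 5 = 7, A[0][1] + B[1][1] = -2 + 6 = 4) = 4 (attained at k = 1)
  C[1][0] = min over k of (A[1][0] + B[0][0] = 5 + -5 = 0, A[1][1] + B[1][0] = 4 + 5 = 9) = 0 (attained at k = 0)
  C[1][1] = min over k of (A[1][0] + B[0][1] = 5 + 5 = 10, A[1][1] + B[1][1] = 4 + 6 = 10) = 10 (attained at k = 0)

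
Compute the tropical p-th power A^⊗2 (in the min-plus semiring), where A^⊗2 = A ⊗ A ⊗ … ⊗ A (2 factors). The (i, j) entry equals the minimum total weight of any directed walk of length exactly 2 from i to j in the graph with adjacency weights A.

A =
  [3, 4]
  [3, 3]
A^⊗2 =
  [6, 7]
  [6, 6]

Each entry (A^⊗2)_ij equals the minimum over all length-2 walks i = v_0 → v_1 → … → v_2 = j of Σ_t A[v_t][v_{t+1}]. For example, for (i, j) = (0, 1) we minimise over 2 possible intermediate vertex sequences; the minimum is 7, attained along the walk 0 → 0 → 1.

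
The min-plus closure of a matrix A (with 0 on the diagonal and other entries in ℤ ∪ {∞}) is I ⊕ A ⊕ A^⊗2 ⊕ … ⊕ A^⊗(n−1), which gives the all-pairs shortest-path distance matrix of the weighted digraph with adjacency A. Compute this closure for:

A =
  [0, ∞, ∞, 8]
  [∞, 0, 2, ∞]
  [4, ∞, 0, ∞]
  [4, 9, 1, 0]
Closure =
  [0, 17, 9, 8]
  [6, 0, 2, 14]
  [4, 21, 0, 12]
  [4, 9, 1, 0]

This is the Floyd-Warshall all-pairs shortest-path computation. For each intermediate vertex k = 0, 1, …, 3, update dist[i][j] ← min(dist[i][j], dist[i][k] + dist[k][j]). The final matrix gives, for each (i, j), the minimum total weight of any directed path from i to j (possibly empty when i = j).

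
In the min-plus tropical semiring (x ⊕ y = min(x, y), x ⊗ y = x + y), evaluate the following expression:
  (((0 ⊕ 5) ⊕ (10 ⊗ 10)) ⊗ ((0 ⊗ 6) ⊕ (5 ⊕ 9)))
(((0 ⊕ 5) ⊕ (10 ⊗ 10)) ⊗ ((0 ⊗ 6) ⊕ (5 ⊕ 9))) = 5

Expand innermost to outermost. Recall ⊕ takes the minimum of its arguments and ⊗ takes their sum. Working out the expression (((0 ⊕ 5) ⊕ (10 ⊗ 10)) ⊗ ((0 ⊗ 6) ⊕ (5 ⊕ 9))) gives 5.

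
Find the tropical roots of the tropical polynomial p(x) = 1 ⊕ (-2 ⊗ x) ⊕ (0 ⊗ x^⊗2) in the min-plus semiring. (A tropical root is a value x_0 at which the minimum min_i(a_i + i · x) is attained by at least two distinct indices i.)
Roots: {-2, 3}

Each tropical root is a break point of the lower envelope of the lines y = a_i + i · x (there are 3 lines, with slopes 0, 1, ..., 2). Only the lines that attain the minimum somewhere contribute to roots; other lines are dominated. Here the surviving (envelope) indices are i = 2, i = 1, i = 0.
Intersections between consecutive envelope lines give the roots: for adjacent envelope indices i < j the intersection is x = (a_i − a_j) / (j − i). Reading off the sorted break points: {-2, 3}.
Verification: at each break x_0, at least two indices attain the minimum of min_i(a_i + i · x_0).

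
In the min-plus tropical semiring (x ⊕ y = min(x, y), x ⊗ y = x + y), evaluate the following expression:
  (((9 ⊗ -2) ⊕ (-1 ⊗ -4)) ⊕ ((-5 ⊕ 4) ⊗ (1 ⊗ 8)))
(((9 ⊗ -2) ⊕ (-1 ⊗ -4)) ⊕ ((-5 ⊕ 4) ⊗ (1 ⊗ 8))) = -5

Expand innermost to outermost. Recall ⊕ takes the minimum of its arguments and ⊗ takes their sum. Working out the expression (((9 ⊗ -2) ⊕ (-1 ⊗ -4)) ⊕ ((-5 ⊕ 4) ⊗ (1 ⊗ 8))) gives -5.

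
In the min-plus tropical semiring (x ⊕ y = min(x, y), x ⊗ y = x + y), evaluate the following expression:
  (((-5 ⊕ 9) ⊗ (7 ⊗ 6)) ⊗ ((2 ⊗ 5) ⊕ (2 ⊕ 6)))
(((-5 ⊕ 9) ⊗ (7 ⊗ 6)) ⊗ ((2 ⊗ 5) ⊕ (2 ⊕ 6))) = 10

Expand innermost to outermost. Recall ⊕ takes the minimum of its arguments and ⊗ takes their sum. Working out the expression (((-5 ⊕ 9) ⊗ (7 ⊗ 6)) ⊗ ((2 ⊗ 5) ⊕ (2 ⊕ 6))) gives 10.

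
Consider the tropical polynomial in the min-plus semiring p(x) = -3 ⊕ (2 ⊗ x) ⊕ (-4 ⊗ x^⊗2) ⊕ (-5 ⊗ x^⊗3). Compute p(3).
p(3) = -3

A tropical monomial a ⊗ x^⊗i evaluates to a + i · x. Evaluating each term at x = 3:
  Term 0 contributes -3 + 0 · 3 = -3
  Term 1 contributes 2 + 1 · 3 = 5
  Term 2 contributes -4 + 2 · 3 = 2
  Term 3 contributes -5 + 3 · 3 = 4
p(3) = ⊕ of these = min[-3, 5, 2, 4] = -3.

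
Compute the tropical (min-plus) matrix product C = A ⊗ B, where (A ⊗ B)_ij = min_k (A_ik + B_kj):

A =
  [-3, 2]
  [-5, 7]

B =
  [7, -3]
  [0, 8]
A ⊗ B =
  [2, -6]
  [2, -8]

Apply the min-plus product entry-by-entry:
  C[0][0] = min over k of (A[0][0] + B[0][0] = -3 + 7 = 4, A[0][1] + B[1][0] = 2 + 0 = 2) = 2 (attained at k = 1)
  C[0][1] = min over k of (A[0][0] + B[0][1] = -3 + -3 = -6, A[0][1] + B[1][1] = 2 + 8 = 10) = -6 (attained at k = 0)
  C[1][0] = min over k of (A[1][0] + B[0][0] = -5 + 7 = 2, A[1][1] + B[1][0] = 7 + 0 = 7) = 2 (attained at k = 0)
  C[1][1] = min over k of (A[1][0] + B[0][1] = -5 + -3 = -8, A[1][1] + B[1][1] = 7 + 8 = 15) = -8 (attained at k = 0)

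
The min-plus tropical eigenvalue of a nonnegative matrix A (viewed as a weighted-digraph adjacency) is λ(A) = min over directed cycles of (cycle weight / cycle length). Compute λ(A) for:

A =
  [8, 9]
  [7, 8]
λ(A) = 8

Enumerate directed cycles and compute their means (weight / length). Sample:
  cycle 0 → 0: weight = 8, length = 1, mean = 8/1 ≈ 8.000
  cycle 1 → 1: weight = 8, length = 1, mean = 8/1 ≈ 8.000
  cycle 0 → 1 → 0: weight = 16, length = 2, mean = 16/2 ≈ 8.000
  cycle 1 → 0 → 1: weight = 16, length = 2, mean = 16/2 ≈ 8.000
Minimum mean = 8.000, attained e.g. along the cycle 0 → 0 with weight 8 and length 1. So λ(A) = 8/1 = 8.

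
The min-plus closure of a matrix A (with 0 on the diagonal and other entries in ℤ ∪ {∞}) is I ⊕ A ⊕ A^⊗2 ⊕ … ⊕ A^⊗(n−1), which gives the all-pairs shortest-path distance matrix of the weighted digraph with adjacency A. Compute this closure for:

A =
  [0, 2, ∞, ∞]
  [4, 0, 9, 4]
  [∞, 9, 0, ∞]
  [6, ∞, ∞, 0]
Closure =
  [0, 2, 11, 6]
  [4, 0, 9, 4]
  [13, 9, 0, 13]
  [6, 8, 17, 0]

This is the Floyd-Warshall all-pairs shortest-path computation. For each intermediate vertex k = 0, 1, …, 3, update dist[i][j] ← min(dist[i][j], dist[i][k] + dist[k][j]). The final matrix gives, for each (i, j), the minimum total weight of any directed path from i to j (possibly empty when i = j).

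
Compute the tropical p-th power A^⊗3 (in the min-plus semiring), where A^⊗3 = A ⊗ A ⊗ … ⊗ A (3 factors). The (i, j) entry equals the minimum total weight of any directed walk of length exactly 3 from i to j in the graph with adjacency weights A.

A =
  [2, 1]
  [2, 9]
A^⊗3 =
  [5, 4]
  [5, 5]

Each entry (A^⊗3)_ij equals the minimum over all length-3 walks i = v_0 → v_1 → … → v_3 = j of Σ_t A[v_t][v_{t+1}]. For example, for (i, j) = (0, 1) we minimise over 4 possible intermediate vertex sequences; the minimum is 4, attained along the walk 0 → 1 → 0 → 1.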